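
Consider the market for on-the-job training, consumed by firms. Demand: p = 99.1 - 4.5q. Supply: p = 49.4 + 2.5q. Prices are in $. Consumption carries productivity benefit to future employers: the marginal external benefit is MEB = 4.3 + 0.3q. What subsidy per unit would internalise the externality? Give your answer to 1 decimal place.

subsidy = $6.7 per unit

Social marginal benefit = demand + MEB = 103.4 - 4.2q.
Set SMB = MC: 103.4 - 4.2q = 49.4 + 2.5q → q* = 8.0597.
The Pigouvian subsidy equals MEB at q*: 4.3 + 0.3×8.0597 = 6.7179.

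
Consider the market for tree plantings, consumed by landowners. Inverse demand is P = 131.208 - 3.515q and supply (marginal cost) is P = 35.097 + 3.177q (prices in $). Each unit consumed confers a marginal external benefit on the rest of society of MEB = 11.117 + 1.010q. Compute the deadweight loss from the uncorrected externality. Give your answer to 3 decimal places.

Market equilibrium (private): 35.097 + 3.177q = 131.208 - 3.515q → q_m = 14.3621.
Social marginal benefit = demand + MEB = 142.325 - 2.505q.
Set SMB = MC: 142.325 - 2.505q = 35.097 + 3.177q → q* = 18.8715.
Height of the DWL triangle at q_m is SMB(q_m) − MC(q_m) = MEB(q_m) = 25.6227.
DWL = ½ × 4.5094 × 25.6227 = 57.7715.

DWL = $57.772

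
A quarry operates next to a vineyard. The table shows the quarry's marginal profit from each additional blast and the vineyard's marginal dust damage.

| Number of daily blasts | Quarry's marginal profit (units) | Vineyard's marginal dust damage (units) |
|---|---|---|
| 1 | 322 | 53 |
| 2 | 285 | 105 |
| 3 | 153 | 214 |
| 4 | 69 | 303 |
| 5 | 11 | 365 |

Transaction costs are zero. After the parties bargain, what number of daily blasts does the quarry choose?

2

Bargaining reaches the level where marginal profit last exceeds marginal dust damage.
That holds through level 2 (285 ≥ 105) but not at 3 (153 < 214).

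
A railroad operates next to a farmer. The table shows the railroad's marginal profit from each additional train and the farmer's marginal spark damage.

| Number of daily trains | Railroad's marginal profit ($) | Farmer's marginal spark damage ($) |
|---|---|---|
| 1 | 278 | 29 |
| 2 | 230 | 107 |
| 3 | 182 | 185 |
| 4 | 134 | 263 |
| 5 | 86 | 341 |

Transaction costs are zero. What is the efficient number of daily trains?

Bargaining reaches the level where marginal profit last exceeds marginal spark damage.
That holds through level 2 (230 ≥ 107) but not at 3 (182 < 185).

2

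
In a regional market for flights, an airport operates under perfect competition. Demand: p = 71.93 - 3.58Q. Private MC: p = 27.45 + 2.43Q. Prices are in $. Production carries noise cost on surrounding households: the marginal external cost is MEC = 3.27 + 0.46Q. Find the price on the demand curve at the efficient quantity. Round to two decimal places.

P = $49.13

Social marginal cost = private MC + MEC = 30.72 + 2.89Q.
Set SMC = demand: 30.72 + 2.89Q = 71.93 - 3.58Q → Q* = 6.3694.
Consumer price on the demand curve at Q*: 71.93 − 3.58×6.3694 = 49.1275.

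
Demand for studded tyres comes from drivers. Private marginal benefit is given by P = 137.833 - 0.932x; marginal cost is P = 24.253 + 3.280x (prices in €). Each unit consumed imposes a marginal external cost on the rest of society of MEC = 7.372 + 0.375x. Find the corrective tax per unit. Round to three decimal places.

Social marginal benefit = demand − MEC = 130.461 - 1.307x.
Set SMB = MC: 130.461 - 1.307x = 24.253 + 3.280x → x* = 23.1541.
The Pigouvian tax equals MEC at x*: 7.372 + 0.375×23.1541 = 16.0548.

tax = €16.055 per unit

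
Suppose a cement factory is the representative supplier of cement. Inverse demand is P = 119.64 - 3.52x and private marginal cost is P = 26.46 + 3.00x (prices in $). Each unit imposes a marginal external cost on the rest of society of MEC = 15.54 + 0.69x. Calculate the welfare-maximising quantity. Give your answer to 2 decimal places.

x* = 10.77

Social marginal cost = private MC + MEC = 42.00 + 3.69x.
Set SMC = demand: 42.00 + 3.69x = 119.64 - 3.52x → x* = 10.7684.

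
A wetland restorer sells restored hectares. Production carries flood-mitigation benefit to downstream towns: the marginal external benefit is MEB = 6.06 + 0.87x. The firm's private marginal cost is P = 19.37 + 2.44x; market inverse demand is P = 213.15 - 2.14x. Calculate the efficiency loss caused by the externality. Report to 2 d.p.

Market equilibrium (private): 19.37 + 2.44x = 213.15 - 2.14x → x_m = 42.3100.
Social marginal cost = private MC − MEB = 13.31 + 1.57x.
Set SMC = demand: 13.31 + 1.57x = 213.15 - 2.14x → x* = 53.8652.
Height of the DWL triangle at x_m is demand(x_m) − SMC(x_m) = MEB(x_m) = 42.8697.
DWL = ½ × 11.5552 × 42.8697 = 247.6840.

DWL = 247.68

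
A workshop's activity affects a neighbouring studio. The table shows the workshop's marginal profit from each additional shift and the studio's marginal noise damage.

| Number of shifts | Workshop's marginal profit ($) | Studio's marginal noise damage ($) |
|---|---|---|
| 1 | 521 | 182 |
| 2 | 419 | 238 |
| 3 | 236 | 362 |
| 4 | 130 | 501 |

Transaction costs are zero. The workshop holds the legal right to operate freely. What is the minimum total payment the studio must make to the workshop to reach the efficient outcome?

Left alone the workshop would choose level 4 (marginal profit stays positive).
Efficient level: k* = 2 (marginal profit ≥ marginal noise damage through 2).
The studio must at least cover the workshop's forgone profit from cutting 4→2: 236 + 130 = 366.

$366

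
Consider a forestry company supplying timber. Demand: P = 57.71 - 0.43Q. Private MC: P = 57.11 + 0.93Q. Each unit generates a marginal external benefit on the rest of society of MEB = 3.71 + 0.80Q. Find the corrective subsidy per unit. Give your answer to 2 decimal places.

Social marginal cost = private MC − MEB = 53.40 + 0.13Q.
Set SMC = demand: 53.40 + 0.13Q = 57.71 - 0.43Q → Q* = 7.6964.
The Pigouvian subsidy equals MEB at Q*: 3.71 + 0.80×7.6964 = 9.8671.

subsidy = 9.87 per unit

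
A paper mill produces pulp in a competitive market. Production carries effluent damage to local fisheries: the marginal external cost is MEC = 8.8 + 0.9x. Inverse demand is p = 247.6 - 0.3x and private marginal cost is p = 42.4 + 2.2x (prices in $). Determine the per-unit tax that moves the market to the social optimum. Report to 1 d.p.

tax = $60.8 per unit

Social marginal cost = private MC + MEC = 51.2 + 3.1x.
Set SMC = demand: 51.2 + 3.1x = 247.6 - 0.3x → x* = 57.7647.
The Pigouvian tax equals MEC at x*: 8.8 + 0.9×57.7647 = 60.7882.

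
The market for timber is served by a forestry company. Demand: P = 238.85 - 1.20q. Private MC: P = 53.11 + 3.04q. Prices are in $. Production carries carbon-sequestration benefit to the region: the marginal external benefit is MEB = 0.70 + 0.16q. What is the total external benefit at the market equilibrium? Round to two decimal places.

$184.19

Market equilibrium (private): 53.11 + 3.04q = 238.85 - 1.20q → q_m = 43.8066.
Total external benefit = ∫₀^{q_m} (0.70 + 0.16q) dq = 0.70×43.8066 + ½×0.16×43.8066² = 184.1861.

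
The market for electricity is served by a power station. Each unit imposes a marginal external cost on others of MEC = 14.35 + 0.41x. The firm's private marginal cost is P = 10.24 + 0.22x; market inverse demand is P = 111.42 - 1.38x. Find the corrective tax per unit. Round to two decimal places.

tax = 32.06 per unit

Social marginal cost = private MC + MEC = 24.59 + 0.63x.
Set SMC = demand: 24.59 + 0.63x = 111.42 - 1.38x → x* = 43.1990.
The Pigouvian tax equals MEC at x*: 14.35 + 0.41×43.1990 = 32.0616.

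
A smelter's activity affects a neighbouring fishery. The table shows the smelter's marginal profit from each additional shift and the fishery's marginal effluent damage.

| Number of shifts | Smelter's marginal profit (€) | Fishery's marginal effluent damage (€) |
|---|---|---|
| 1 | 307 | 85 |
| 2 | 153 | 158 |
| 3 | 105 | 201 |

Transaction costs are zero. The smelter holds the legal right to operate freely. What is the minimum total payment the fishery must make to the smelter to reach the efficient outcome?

Left alone the smelter would choose level 3 (marginal profit stays positive).
Efficient level: k* = 1 (marginal profit ≥ marginal effluent damage through 1).
The fishery must at least cover the smelter's forgone profit from cutting 3→1: 153 + 105 = 258.

€258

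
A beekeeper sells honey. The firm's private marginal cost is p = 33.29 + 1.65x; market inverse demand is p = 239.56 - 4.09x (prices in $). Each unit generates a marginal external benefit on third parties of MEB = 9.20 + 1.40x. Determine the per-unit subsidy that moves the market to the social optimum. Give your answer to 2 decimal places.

Social marginal cost = private MC − MEB = 24.09 + 0.25x.
Set SMC = demand: 24.09 + 0.25x = 239.56 - 4.09x → x* = 49.6475.
The Pigouvian subsidy equals MEB at x*: 9.20 + 1.40×49.6475 = 78.7065.

subsidy = $78.71 per unit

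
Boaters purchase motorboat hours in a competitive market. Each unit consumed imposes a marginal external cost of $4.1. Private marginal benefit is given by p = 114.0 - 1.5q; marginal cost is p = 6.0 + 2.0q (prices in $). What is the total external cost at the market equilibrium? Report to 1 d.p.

Market equilibrium (private): 6.0 + 2.0q = 114.0 - 1.5q → q_m = 30.8571.
Total external cost = MEC × q_m = 4.1 × 30.8571 = 126.5141.

$126.5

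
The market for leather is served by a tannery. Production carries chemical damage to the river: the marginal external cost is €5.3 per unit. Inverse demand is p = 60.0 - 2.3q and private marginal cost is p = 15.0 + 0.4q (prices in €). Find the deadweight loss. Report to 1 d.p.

Market equilibrium (private): 15.0 + 0.4q = 60.0 - 2.3q → q_m = 16.6667.
Social marginal cost = private MC + MEC = 20.3 + 0.4q.
Set SMC = demand: 20.3 + 0.4q = 60.0 - 2.3q → q* = 14.7037.
Height of the DWL triangle at q_m is SMC(q_m) − demand(q_m) = MEC(q_m) = 5.3000.
DWL = ½ × 1.9630 × 5.3000 = 5.2020.

DWL = €5.2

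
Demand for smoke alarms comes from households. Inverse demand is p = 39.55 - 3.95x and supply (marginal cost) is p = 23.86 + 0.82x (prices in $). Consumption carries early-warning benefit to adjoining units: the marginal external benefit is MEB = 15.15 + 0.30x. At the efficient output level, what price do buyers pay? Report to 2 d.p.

P = $12.30

Social marginal benefit = demand + MEB = 54.70 - 3.65x.
Set SMB = MC: 54.70 - 3.65x = 23.86 + 0.82x → x* = 6.8993.
Consumer price on the demand curve at x*: 39.55 − 3.95×6.8993 = 12.2978.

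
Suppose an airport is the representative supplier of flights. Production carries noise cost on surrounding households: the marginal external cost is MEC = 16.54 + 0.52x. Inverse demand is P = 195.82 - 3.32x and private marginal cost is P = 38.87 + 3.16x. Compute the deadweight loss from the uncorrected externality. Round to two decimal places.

DWL = 60.63

Market equilibrium (private): 38.87 + 3.16x = 195.82 - 3.32x → x_m = 24.2207.
Social marginal cost = private MC + MEC = 55.41 + 3.68x.
Set SMC = demand: 55.41 + 3.68x = 195.82 - 3.32x → x* = 20.0586.
Height of the DWL triangle at x_m is SMC(x_m) − demand(x_m) = MEC(x_m) = 29.1348.
DWL = ½ × 4.1621 × 29.1348 = 60.6310.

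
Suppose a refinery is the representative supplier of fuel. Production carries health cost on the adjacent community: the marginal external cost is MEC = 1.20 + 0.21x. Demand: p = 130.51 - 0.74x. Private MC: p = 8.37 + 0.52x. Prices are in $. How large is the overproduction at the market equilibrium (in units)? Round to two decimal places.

14.66 units

Market equilibrium (private): 8.37 + 0.52x = 130.51 - 0.74x → x_m = 96.9365.
Social marginal cost = private MC + MEC = 9.57 + 0.73x.
Set SMC = demand: 9.57 + 0.73x = 130.51 - 0.74x → x* = 82.2721.
Gap = |96.9365 − 82.2721| = 14.6644.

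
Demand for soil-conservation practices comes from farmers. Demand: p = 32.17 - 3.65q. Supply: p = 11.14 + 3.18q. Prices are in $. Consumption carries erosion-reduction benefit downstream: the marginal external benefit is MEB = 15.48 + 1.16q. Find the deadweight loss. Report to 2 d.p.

DWL = $32.01

Market equilibrium (private): 11.14 + 3.18q = 32.17 - 3.65q → q_m = 3.0791.
Social marginal benefit = demand + MEB = 47.65 - 2.49q.
Set SMB = MC: 47.65 - 2.49q = 11.14 + 3.18q → q* = 6.4392.
The welfare-loss triangle has base |q_m − q*| and height MEB(q_m) (the vertical gap between SMB and MC is zero at q* and MEB at q_m).
DWL = ½ × 3.3601 × 19.0517 = 32.0078.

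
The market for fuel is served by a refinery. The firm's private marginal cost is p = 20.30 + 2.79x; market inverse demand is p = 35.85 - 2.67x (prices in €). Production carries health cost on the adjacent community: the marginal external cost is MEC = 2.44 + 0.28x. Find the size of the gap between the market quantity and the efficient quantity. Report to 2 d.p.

Market equilibrium (private): 20.30 + 2.79x = 35.85 - 2.67x → x_m = 2.8480.
Social marginal cost = private MC + MEC = 22.74 + 3.07x.
Set SMC = demand: 22.74 + 3.07x = 35.85 - 2.67x → x* = 2.2840.
Gap = |2.8480 − 2.2840| = 0.5640.

0.56 units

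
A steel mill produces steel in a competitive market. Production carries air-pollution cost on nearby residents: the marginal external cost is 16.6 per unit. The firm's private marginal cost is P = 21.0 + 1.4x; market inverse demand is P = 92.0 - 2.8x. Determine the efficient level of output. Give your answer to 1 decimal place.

x* = 13.0

Social marginal cost = private MC + MEC = 37.6 + 1.4x.
Set SMC = demand: 37.6 + 1.4x = 92.0 - 2.8x → x* = 12.9524.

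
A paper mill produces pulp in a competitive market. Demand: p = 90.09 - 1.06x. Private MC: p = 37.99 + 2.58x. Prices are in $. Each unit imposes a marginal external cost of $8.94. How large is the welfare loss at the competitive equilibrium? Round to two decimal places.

Market equilibrium (private): 37.99 + 2.58x = 90.09 - 1.06x → x_m = 14.3132.
Social marginal cost = private MC + MEC = 46.93 + 2.58x.
Set SMC = demand: 46.93 + 2.58x = 90.09 - 1.06x → x* = 11.8571.
Height of the DWL triangle at x_m is SMC(x_m) − demand(x_m) = MEC(x_m) = 8.9400.
DWL = ½ × 2.4561 × 8.9400 = 10.9788.

DWL = $10.98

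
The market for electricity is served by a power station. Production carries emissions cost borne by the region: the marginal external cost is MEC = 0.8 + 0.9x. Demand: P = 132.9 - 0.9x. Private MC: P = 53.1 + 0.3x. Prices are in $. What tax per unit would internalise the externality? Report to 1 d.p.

tax = $34.7 per unit

Social marginal cost = private MC + MEC = 53.9 + 1.2x.
Set SMC = demand: 53.9 + 1.2x = 132.9 - 0.9x → x* = 37.6190.
The Pigouvian tax equals MEC at x*: 0.8 + 0.9×37.6190 = 34.6571.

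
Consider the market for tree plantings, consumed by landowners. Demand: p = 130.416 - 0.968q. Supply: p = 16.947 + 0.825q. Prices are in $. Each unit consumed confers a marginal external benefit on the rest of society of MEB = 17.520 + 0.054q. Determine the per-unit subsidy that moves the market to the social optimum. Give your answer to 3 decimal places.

subsidy = $21.588 per unit

Social marginal benefit = demand + MEB = 147.936 - 0.914q.
Set SMB = MC: 147.936 - 0.914q = 16.947 + 0.825q → q* = 75.3243.
The Pigouvian subsidy equals MEB at q*: 17.520 + 0.054×75.3243 = 21.5875.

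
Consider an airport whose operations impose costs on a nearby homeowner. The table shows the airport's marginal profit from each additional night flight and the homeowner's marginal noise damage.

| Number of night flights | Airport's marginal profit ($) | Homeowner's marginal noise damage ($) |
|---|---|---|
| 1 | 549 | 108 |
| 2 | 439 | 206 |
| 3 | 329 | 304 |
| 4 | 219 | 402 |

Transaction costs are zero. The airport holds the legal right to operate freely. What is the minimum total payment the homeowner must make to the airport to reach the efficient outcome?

$219

Left alone the airport would choose level 4 (marginal profit stays positive).
Efficient level: k* = 3 (marginal profit ≥ marginal noise damage through 3).
The homeowner must at least cover the airport's forgone profit from cutting 4→3: 219 = 219.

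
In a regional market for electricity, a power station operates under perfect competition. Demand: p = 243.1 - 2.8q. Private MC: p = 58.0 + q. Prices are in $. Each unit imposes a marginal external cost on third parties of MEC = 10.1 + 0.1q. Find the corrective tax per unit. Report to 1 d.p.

tax = $14.6 per unit

Social marginal cost = private MC + MEC = 68.1 + 1.1q.
Set SMC = demand: 68.1 + 1.1q = 243.1 - 2.8q → q* = 44.8718.
The Pigouvian tax equals MEC at q*: 10.1 + 0.1×44.8718 = 14.5872.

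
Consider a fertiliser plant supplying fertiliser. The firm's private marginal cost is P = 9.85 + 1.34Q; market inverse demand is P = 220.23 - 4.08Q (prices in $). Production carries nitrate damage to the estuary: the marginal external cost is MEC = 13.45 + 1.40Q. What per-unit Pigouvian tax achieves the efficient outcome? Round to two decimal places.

tax = $53.88 per unit

Social marginal cost = private MC + MEC = 23.30 + 2.74Q.
Set SMC = demand: 23.30 + 2.74Q = 220.23 - 4.08Q → Q* = 28.8754.
The Pigouvian tax equals MEC at Q*: 13.45 + 1.40×28.8754 = 53.8756.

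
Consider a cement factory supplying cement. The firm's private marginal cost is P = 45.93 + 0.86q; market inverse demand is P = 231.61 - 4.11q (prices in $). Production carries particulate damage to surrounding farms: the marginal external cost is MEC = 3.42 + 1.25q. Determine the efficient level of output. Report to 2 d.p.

q* = 29.30

Social marginal cost = private MC + MEC = 49.35 + 2.11q.
Set SMC = demand: 49.35 + 2.11q = 231.61 - 4.11q → q* = 29.3023.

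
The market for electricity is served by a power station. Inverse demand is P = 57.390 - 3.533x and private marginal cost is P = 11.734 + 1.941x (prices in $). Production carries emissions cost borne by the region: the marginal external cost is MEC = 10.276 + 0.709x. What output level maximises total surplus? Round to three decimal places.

x* = 5.722

Social marginal cost = private MC + MEC = 22.010 + 2.650x.
Set SMC = demand: 22.010 + 2.650x = 57.390 - 3.533x → x* = 5.7221.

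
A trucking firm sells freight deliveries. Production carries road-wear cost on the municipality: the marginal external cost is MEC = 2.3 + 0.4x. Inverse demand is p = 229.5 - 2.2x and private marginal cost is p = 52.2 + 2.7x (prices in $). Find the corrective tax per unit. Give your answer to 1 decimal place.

tax = $15.5 per unit

Social marginal cost = private MC + MEC = 54.5 + 3.1x.
Set SMC = demand: 54.5 + 3.1x = 229.5 - 2.2x → x* = 33.0189.
The Pigouvian tax equals MEC at x*: 2.3 + 0.4×33.0189 = 15.5076.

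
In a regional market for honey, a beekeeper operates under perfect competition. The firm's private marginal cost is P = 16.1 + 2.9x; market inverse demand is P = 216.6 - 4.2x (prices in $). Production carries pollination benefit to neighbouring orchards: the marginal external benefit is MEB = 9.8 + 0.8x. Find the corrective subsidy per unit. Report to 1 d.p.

Social marginal cost = private MC − MEB = 6.3 + 2.1x.
Set SMC = demand: 6.3 + 2.1x = 216.6 - 4.2x → x* = 33.3810.
The Pigouvian subsidy equals MEB at x*: 9.8 + 0.8×33.3810 = 36.5048.

subsidy = $36.5 per unit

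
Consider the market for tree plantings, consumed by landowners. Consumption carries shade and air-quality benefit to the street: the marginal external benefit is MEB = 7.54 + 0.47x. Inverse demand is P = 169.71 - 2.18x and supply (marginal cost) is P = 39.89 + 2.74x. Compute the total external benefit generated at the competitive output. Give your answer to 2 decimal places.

Market equilibrium (private): 39.89 + 2.74x = 169.71 - 2.18x → x_m = 26.3862.
Total external benefit = ∫₀^{x_m} (7.54 + 0.47x) dx = 7.54×26.3862 + ½×0.47×26.3862² = 362.5664.

362.57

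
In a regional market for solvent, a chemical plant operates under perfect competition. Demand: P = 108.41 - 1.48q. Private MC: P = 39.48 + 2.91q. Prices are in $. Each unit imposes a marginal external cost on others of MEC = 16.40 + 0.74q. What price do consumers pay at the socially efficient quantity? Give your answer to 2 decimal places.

P = $93.26

Social marginal cost = private MC + MEC = 55.88 + 3.65q.
Set SMC = demand: 55.88 + 3.65q = 108.41 - 1.48q → q* = 10.2398.
Consumer price on the demand curve at q*: 108.41 − 1.48×10.2398 = 93.2551.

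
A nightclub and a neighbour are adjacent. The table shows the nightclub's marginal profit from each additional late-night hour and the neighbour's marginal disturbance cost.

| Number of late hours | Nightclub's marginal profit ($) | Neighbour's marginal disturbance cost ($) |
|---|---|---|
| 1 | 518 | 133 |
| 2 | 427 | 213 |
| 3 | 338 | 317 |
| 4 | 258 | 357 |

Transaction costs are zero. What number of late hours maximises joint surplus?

3

Bargaining reaches the level where marginal profit last exceeds marginal disturbance cost.
That holds through level 3 (338 ≥ 317) but not at 4 (258 < 357).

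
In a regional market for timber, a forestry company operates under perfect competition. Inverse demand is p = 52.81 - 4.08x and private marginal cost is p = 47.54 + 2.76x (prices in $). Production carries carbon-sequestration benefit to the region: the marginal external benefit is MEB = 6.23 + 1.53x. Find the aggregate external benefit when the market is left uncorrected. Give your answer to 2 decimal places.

$5.25

Market equilibrium (private): 47.54 + 2.76x = 52.81 - 4.08x → x_m = 0.7705.
Total external benefit = ∫₀^{x_m} (6.23 + 1.53x) dx = 6.23×0.7705 + ½×1.53×0.7705² = 5.2544.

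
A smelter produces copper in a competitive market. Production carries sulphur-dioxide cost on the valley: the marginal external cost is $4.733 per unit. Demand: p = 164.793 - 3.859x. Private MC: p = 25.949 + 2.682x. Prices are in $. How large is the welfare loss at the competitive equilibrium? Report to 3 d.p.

DWL = $1.712

Market equilibrium (private): 25.949 + 2.682x = 164.793 - 3.859x → x_m = 21.2267.
Social marginal cost = private MC + MEC = 30.682 + 2.682x.
Set SMC = demand: 30.682 + 2.682x = 164.793 - 3.859x → x* = 20.5031.
The welfare-loss triangle has base |x_m − x*| and height MEC(x_m) (the vertical gap between SMC and demand is zero at x* and MEC at x_m).
DWL = ½ × 0.7236 × 4.7330 = 1.7124.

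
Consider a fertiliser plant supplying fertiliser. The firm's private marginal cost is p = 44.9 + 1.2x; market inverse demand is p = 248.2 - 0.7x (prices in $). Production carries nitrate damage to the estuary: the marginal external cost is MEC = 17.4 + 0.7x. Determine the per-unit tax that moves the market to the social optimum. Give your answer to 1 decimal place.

tax = $67.5 per unit

Social marginal cost = private MC + MEC = 62.3 + 1.9x.
Set SMC = demand: 62.3 + 1.9x = 248.2 - 0.7x → x* = 71.5000.
The Pigouvian tax equals MEC at x*: 17.4 + 0.7×71.5000 = 67.4500.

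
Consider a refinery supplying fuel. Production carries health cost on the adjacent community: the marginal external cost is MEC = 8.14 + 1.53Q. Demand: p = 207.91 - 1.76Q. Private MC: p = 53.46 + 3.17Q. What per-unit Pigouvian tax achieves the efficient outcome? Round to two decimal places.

tax = 42.79 per unit

Social marginal cost = private MC + MEC = 61.60 + 4.70Q.
Set SMC = demand: 61.60 + 4.70Q = 207.91 - 1.76Q → Q* = 22.6486.
The Pigouvian tax equals MEC at Q*: 8.14 + 1.53×22.6486 = 42.7924.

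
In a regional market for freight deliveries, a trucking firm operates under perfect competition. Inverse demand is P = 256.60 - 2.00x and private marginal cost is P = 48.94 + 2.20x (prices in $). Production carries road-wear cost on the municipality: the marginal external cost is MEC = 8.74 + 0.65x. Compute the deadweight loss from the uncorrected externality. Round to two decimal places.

DWL = $172.27

Market equilibrium (private): 48.94 + 2.20x = 256.60 - 2.00x → x_m = 49.4429.
Social marginal cost = private MC + MEC = 57.68 + 2.85x.
Set SMC = demand: 57.68 + 2.85x = 256.60 - 2.00x → x* = 41.0144.
The loss is the area between SMC and demand from x* to x_m; with linear curves that's a triangle of height MEC(x_m).
DWL = ½ × 8.4285 × 40.8779 = 172.2697.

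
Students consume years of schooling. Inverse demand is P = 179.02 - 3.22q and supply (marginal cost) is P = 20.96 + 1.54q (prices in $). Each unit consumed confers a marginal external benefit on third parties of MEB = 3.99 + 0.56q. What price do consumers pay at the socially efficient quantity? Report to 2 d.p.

P = $54.78

Social marginal benefit = demand + MEB = 183.01 - 2.66q.
Set SMB = MC: 183.01 - 2.66q = 20.96 + 1.54q → q* = 38.5833.
Consumer price on the demand curve at q*: 179.02 − 3.22×38.5833 = 54.7818.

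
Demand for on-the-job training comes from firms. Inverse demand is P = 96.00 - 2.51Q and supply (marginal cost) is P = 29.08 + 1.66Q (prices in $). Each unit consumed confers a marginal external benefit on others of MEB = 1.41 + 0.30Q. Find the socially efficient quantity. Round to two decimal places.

Social marginal benefit = demand + MEB = 97.41 - 2.21Q.
Set SMB = MC: 97.41 - 2.21Q = 29.08 + 1.66Q → Q* = 17.6563.

Q* = 17.66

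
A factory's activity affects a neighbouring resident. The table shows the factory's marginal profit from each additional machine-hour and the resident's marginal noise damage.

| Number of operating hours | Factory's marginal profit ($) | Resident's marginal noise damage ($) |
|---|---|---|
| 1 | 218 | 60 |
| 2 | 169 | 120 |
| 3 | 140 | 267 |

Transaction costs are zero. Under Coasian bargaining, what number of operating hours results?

Bargaining reaches the level where marginal profit last exceeds marginal noise damage.
That holds through level 2 (169 ≥ 120) but not at 3 (140 < 267).

2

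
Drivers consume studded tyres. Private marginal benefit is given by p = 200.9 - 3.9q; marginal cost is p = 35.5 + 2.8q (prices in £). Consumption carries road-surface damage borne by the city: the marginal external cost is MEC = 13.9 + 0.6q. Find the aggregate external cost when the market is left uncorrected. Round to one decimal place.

Market equilibrium (private): 35.5 + 2.8q = 200.9 - 3.9q → q_m = 24.6866.
Total external cost = ∫₀^{q_m} (13.9 + 0.6q) dq = 13.9×24.6866 + ½×0.6×24.6866² = 525.9722.

£526.0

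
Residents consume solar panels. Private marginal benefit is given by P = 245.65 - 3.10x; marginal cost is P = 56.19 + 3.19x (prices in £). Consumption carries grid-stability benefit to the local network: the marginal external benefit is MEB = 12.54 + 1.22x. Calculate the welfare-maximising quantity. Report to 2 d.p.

Social marginal benefit = demand + MEB = 258.19 - 1.88x.
Set SMB = MC: 258.19 - 1.88x = 56.19 + 3.19x → x* = 39.8422.

x* = 39.84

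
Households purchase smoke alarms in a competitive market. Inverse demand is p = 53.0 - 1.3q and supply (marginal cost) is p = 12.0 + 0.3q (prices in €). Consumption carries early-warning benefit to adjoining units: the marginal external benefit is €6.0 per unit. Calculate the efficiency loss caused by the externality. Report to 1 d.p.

Market equilibrium (private): 12.0 + 0.3q = 53.0 - 1.3q → q_m = 25.6250.
Social marginal benefit = demand + MEB = 59.0 - 1.3q.
Set SMB = MC: 59.0 - 1.3q = 12.0 + 0.3q → q* = 29.3750.
Height of the DWL triangle at q_m is SMB(q_m) − MC(q_m) = MEB(q_m) = 6.0000.
DWL = ½ × 3.7500 × 6.0000 = 11.2500.

DWL = €11.3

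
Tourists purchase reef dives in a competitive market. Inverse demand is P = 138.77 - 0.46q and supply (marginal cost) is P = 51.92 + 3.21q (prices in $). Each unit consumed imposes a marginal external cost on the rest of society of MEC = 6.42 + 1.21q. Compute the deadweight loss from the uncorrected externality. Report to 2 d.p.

DWL = $125.90

Market equilibrium (private): 51.92 + 3.21q = 138.77 - 0.46q → q_m = 23.6649.
Social marginal benefit = demand − MEC = 132.35 - 1.67q.
Set SMB = MC: 132.35 - 1.67q = 51.92 + 3.21q → q* = 16.4816.
Height of the DWL triangle at q_m is MC(q_m) − SMB(q_m) = MEC(q_m) = 35.0545.
DWL = ½ × 7.1833 × 35.0545 = 125.9035.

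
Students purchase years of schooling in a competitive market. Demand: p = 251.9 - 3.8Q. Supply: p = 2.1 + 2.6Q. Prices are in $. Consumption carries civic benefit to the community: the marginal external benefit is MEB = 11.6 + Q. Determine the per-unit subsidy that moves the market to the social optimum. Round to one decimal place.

Social marginal benefit = demand + MEB = 263.5 - 2.8Q.
Set SMB = MC: 263.5 - 2.8Q = 2.1 + 2.6Q → Q* = 48.4074.
The Pigouvian subsidy equals MEB at Q*: 11.6 + 1.0×48.4074 = 60.0074.

subsidy = $60.0 per unit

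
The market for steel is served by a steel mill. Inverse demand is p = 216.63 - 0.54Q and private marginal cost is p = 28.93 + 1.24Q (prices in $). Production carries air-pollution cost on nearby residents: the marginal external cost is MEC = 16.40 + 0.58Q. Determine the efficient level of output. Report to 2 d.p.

Social marginal cost = private MC + MEC = 45.33 + 1.82Q.
Set SMC = demand: 45.33 + 1.82Q = 216.63 - 0.54Q → Q* = 72.5847.

Q* = 72.58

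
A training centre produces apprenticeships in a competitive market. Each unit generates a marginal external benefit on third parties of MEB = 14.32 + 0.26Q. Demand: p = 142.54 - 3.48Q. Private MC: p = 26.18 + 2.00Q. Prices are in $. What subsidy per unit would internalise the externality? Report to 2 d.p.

Social marginal cost = private MC − MEB = 11.86 + 1.74Q.
Set SMC = demand: 11.86 + 1.74Q = 142.54 - 3.48Q → Q* = 25.0345.
The Pigouvian subsidy equals MEB at Q*: 14.32 + 0.26×25.0345 = 20.8290.

subsidy = $20.83 per unit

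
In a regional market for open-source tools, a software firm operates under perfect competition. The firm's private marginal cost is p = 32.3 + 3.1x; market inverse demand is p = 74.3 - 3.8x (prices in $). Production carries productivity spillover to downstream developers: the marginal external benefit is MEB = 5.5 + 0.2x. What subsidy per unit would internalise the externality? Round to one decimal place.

Social marginal cost = private MC − MEB = 26.8 + 2.9x.
Set SMC = demand: 26.8 + 2.9x = 74.3 - 3.8x → x* = 7.0896.
The Pigouvian subsidy equals MEB at x*: 5.5 + 0.2×7.0896 = 6.9179.

subsidy = $6.9 per unit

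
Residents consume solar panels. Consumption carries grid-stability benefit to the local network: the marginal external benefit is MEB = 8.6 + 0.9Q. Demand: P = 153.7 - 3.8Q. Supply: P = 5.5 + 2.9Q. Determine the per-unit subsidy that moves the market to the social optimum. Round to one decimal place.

subsidy = 32.9 per unit

Social marginal benefit = demand + MEB = 162.3 - 2.9Q.
Set SMB = MC: 162.3 - 2.9Q = 5.5 + 2.9Q → Q* = 27.0345.
The Pigouvian subsidy equals MEB at Q*: 8.6 + 0.9×27.0345 = 32.9311.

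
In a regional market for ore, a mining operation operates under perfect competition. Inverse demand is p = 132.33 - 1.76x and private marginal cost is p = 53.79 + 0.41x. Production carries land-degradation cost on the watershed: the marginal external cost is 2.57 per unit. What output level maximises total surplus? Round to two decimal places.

x* = 35.01

Social marginal cost = private MC + MEC = 56.36 + 0.41x.
Set SMC = demand: 56.36 + 0.41x = 132.33 - 1.76x → x* = 35.0092.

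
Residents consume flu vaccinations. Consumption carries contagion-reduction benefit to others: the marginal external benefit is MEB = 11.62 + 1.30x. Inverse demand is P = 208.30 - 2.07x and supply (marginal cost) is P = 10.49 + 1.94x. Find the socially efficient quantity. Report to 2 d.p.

x* = 77.28

Social marginal benefit = demand + MEB = 219.92 - 0.77x.
Set SMB = MC: 219.92 - 0.77x = 10.49 + 1.94x → x* = 77.2804.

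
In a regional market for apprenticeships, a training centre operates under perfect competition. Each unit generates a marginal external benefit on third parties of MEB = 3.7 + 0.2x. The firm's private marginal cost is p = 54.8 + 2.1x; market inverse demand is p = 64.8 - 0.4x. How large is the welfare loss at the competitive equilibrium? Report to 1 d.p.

DWL = 4.4

Market equilibrium (private): 54.8 + 2.1x = 64.8 - 0.4x → x_m = 4.0000.
Social marginal cost = private MC − MEB = 51.1 + 1.9x.
Set SMC = demand: 51.1 + 1.9x = 64.8 - 0.4x → x* = 5.9565.
Between x* and x_m the wedge demand − SMC runs linearly from 0 to MEB(x_m), so the loss is a triangle.
DWL = ½ × 1.9565 × 4.5000 = 4.4021.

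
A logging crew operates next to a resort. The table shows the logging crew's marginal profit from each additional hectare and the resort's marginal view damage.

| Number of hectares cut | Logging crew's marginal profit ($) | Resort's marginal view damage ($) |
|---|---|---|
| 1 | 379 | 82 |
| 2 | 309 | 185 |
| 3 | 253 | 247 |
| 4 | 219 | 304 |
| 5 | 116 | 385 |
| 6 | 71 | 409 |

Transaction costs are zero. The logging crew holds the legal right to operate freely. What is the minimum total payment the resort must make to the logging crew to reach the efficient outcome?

Left alone the logging crew would choose level 6 (marginal profit stays positive).
Efficient level: k* = 3 (marginal profit ≥ marginal view damage through 3).
The resort must at least cover the logging crew's forgone profit from cutting 6→3: 219 + 116 + 71 = 406.

$406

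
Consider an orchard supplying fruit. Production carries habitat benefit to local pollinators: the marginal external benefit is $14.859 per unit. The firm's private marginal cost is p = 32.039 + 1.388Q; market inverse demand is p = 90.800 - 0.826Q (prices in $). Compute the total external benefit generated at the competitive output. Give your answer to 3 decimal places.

$394.368

Market equilibrium (private): 32.039 + 1.388Q = 90.800 - 0.826Q → Q_m = 26.5407.
Total external benefit = MEB × Q_m = 14.859 × 26.5407 = 394.3683.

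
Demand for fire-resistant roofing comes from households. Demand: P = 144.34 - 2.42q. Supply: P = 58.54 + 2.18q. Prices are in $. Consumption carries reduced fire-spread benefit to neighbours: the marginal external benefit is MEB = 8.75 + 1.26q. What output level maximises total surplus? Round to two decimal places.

Social marginal benefit = demand + MEB = 153.09 - 1.16q.
Set SMB = MC: 153.09 - 1.16q = 58.54 + 2.18q → q* = 28.3084.

q* = 28.31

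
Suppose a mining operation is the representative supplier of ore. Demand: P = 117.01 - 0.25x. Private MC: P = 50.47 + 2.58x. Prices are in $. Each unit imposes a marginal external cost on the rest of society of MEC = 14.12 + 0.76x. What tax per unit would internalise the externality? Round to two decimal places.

Social marginal cost = private MC + MEC = 64.59 + 3.34x.
Set SMC = demand: 64.59 + 3.34x = 117.01 - 0.25x → x* = 14.6017.
The Pigouvian tax equals MEC at x*: 14.12 + 0.76×14.6017 = 25.2173.

tax = $25.22 per unit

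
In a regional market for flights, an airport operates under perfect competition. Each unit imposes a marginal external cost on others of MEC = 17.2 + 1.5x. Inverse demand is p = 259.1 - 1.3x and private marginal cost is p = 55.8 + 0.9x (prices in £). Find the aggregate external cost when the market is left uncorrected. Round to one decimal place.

£7994.0

Market equilibrium (private): 55.8 + 0.9x = 259.1 - 1.3x → x_m = 92.4091.
Total external cost = ∫₀^{x_m} (17.2 + 1.5x) dx = 17.2×92.4091 + ½×1.5×92.4091² = 7994.0178.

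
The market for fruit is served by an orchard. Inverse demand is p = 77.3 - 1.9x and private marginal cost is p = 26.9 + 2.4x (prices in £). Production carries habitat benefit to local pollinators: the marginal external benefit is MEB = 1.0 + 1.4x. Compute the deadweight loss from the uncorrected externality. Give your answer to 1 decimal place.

Market equilibrium (private): 26.9 + 2.4x = 77.3 - 1.9x → x_m = 11.7209.
Social marginal cost = private MC − MEB = 25.9 + x.
Set SMC = demand: 25.9 + x = 77.3 - 1.9x → x* = 17.7241.
Height of the DWL triangle at x_m is demand(x_m) − SMC(x_m) = MEB(x_m) = 17.4093.
DWL = ½ × 6.0032 × 17.4093 = 52.2558.

DWL = £52.3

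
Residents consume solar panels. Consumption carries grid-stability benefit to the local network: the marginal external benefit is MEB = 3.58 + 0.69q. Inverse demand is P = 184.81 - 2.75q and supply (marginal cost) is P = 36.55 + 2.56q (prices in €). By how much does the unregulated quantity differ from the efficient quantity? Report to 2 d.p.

Market equilibrium (private): 36.55 + 2.56q = 184.81 - 2.75q → q_m = 27.9209.
Social marginal benefit = demand + MEB = 188.39 - 2.06q.
Set SMB = MC: 188.39 - 2.06q = 36.55 + 2.56q → q* = 32.8658.
Gap = |27.9209 − 32.8658| = 4.9449.

4.94 units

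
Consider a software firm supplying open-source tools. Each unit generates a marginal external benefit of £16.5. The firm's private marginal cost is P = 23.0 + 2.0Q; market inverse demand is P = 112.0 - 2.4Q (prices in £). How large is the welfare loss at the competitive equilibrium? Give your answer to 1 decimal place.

Market equilibrium (private): 23.0 + 2.0Q = 112.0 - 2.4Q → Q_m = 20.2273.
Social marginal cost = private MC − MEB = 6.5 + 2.0Q.
Set SMC = demand: 6.5 + 2.0Q = 112.0 - 2.4Q → Q* = 23.9773.
Height of the DWL triangle at Q_m is demand(Q_m) − SMC(Q_m) = MEB(Q_m) = 16.5000.
DWL = ½ × 3.7500 × 16.5000 = 30.9375.

DWL = £30.9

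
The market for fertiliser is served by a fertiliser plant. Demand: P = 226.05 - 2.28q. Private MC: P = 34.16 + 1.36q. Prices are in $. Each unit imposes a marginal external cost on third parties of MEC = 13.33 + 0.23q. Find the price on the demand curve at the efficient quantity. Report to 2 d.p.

P = $120.85

Social marginal cost = private MC + MEC = 47.49 + 1.59q.
Set SMC = demand: 47.49 + 1.59q = 226.05 - 2.28q → q* = 46.1395.
Consumer price on the demand curve at q*: 226.05 − 2.28×46.1395 = 120.8519.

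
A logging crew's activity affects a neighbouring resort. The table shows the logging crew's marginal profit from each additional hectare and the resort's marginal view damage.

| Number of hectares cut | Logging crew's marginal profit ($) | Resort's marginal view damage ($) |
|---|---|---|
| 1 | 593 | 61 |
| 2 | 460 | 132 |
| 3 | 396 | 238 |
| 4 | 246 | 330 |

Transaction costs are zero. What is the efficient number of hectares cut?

3

Bargaining reaches the level where marginal profit last exceeds marginal view damage.
That holds through level 3 (396 ≥ 238) but not at 4 (246 < 330).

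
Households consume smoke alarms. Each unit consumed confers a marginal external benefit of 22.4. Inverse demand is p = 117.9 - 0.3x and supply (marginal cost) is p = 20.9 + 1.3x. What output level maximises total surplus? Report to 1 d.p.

x* = 74.6

Social marginal benefit = demand + MEB = 140.3 - 0.3x.
Set SMB = MC: 140.3 - 0.3x = 20.9 + 1.3x → x* = 74.6250.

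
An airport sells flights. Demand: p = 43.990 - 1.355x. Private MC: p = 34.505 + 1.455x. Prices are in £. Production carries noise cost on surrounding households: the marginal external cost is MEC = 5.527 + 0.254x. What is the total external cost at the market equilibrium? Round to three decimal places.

£20.103

Market equilibrium (private): 34.505 + 1.455x = 43.990 - 1.355x → x_m = 3.3754.
Total external cost = ∫₀^{x_m} (5.527 + 0.254x) dx = 5.527×3.3754 + ½×0.254×3.3754² = 20.1028.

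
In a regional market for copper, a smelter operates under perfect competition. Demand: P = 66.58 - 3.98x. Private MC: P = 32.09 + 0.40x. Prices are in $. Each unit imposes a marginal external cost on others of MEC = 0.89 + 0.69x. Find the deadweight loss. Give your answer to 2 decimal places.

DWL = $3.94

Market equilibrium (private): 32.09 + 0.40x = 66.58 - 3.98x → x_m = 7.8744.
Social marginal cost = private MC + MEC = 32.98 + 1.09x.
Set SMC = demand: 32.98 + 1.09x = 66.58 - 3.98x → x* = 6.6272.
The loss is the area between SMC and demand from x* to x_m; with linear curves that's a triangle of height MEC(x_m).
DWL = ½ × 1.2472 × 6.3234 = 3.9433.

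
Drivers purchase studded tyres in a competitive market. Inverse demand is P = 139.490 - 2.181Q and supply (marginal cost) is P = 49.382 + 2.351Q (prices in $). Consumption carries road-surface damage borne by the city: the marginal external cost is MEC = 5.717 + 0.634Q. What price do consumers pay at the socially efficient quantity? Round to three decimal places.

P = $103.862

Social marginal benefit = demand − MEC = 133.773 - 2.815Q.
Set SMB = MC: 133.773 - 2.815Q = 49.382 + 2.351Q → Q* = 16.3358.
Consumer price on the demand curve at Q*: 139.490 − 2.181×16.3358 = 103.8616.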